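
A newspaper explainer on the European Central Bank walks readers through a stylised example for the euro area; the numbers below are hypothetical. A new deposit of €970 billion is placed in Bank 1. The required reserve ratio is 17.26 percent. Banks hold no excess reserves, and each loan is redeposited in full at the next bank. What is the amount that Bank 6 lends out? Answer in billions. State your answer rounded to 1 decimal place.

€311.2 billion

Each bank lends a fraction (1 − rr) = 0.8274 of the deposit it receives, so Bank 6 receives 970·0.8274^5 and lends 970·0.8274^6 ≈ 311.2181 billion.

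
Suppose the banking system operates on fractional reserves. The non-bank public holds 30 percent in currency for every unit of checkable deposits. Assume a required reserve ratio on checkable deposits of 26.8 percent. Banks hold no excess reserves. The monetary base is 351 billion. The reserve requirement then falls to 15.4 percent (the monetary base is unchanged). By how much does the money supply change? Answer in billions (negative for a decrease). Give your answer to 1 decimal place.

201.7 billion

Initially m₁ = (1 + 0.3) / (0.268 + 0.3) ≈ 2.28873, so M₁ = 2.28873 × 351 ≈ 803.3442 billion.
After the change m₂ = (1 + 0.3) / (0.154 + 0.3) ≈ 2.86344, so M₂ = 2.86344 × 351 ≈ 1005.0674 billion.
ΔM = M₂ − M₁ = 1005.0674 − 803.3442 = 201.7232 billion.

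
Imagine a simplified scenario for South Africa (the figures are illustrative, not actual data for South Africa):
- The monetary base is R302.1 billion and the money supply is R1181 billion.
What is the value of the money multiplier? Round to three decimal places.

3.909

The money multiplier is m = M / MB = 1181 / 302.1 ≈ 3.90930.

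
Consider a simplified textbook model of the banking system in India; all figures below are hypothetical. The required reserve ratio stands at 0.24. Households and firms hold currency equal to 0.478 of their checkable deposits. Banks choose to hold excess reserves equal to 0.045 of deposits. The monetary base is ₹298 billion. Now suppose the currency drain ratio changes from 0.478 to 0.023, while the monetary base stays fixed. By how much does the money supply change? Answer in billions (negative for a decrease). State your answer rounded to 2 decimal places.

₹412.53 billion

Initially m₁ = (1 + 0.478) / (0.24 + 0.045 + 0.478) ≈ 1.937090, so M₁ = 1.937090 × 298 ≈ 577.2528 billion.
After the change m₂ = (1 + 0.023) / (0.24 + 0.045 + 0.023) ≈ 3.321429, so M₂ = 3.321429 × 298 ≈ 989.7858 billion.
ΔM = M₂ − M₁ = 989.7858 − 577.2528 = 412.533 billion.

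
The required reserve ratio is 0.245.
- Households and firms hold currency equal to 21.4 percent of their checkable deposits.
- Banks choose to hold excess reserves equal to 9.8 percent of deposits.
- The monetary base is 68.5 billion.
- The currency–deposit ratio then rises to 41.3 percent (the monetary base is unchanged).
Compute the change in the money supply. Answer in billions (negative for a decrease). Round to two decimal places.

Initially m₁ = (1 + 0.214) / (0.245 + 0.098 + 0.214) ≈ 2.17953, so M₁ = 2.17953 × 68.5 ≈ 149.2978 billion.
After the change m₂ = (1 + 0.413) / (0.245 + 0.098 + 0.413) ≈ 1.86905, so M₂ = 1.86905 × 68.5 ≈ 128.0299 billion.
ΔM = M₂ − M₁ = 128.0299 − 149.2978 = -21.2679 billion.

-21.27 billion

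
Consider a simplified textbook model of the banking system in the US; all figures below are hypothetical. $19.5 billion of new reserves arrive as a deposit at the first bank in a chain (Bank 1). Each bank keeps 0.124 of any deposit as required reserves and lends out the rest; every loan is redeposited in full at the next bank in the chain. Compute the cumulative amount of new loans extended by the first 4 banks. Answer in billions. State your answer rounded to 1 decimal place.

$56.6 billion

Bank i lends (1 − rr)^i of the original deposit: Bank 1 lends 19.5·0.8760 = 17.0820, Bank 2 lends 19.5·0.8760² ≈ 14.9638, and so on.
Summing a geometric series: total = 19.5·[0.8760·(1 − 0.8760^4) / (1 − 0.8760)] ≈ 56.6370 billion.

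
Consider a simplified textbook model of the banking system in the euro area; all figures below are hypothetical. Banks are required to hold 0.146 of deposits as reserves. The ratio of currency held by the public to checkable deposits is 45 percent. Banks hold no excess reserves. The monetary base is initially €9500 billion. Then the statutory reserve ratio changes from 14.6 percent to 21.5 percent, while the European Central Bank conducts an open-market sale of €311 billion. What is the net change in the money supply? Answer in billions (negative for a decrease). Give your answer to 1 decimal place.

-3076.3 billion

Before: m₁ = (1 + 0.45) / (0.146 + 0.45) ≈ 2.432886, MB₁ = 9500, so M₁ = 2.432886 × 9500 = 23112.417 billion.
After: m₂ = (1 + 0.45) / (0.215 + 0.45) ≈ 2.180451, MB₂ = 9500 − 311 = 9189, so M₂ = 2.180451 × 9189 ≈ 20036.1642 billion.
ΔM = M₂ − M₁ = 20036.1642 − 23112.417 = -3076.2528 billion.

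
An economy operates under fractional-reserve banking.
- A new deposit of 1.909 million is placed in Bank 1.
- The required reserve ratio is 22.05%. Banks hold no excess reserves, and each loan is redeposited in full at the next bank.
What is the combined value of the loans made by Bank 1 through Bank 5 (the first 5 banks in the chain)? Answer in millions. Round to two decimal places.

4.81 million

Bank i lends (1 − rr)^i of the original deposit: Bank 1 lends 1.909·0.7795 ≈ 1.4881, Bank 2 lends 1.909·0.7795² ≈ 1.1599, and so on.
Summing a geometric series: total = 1.909·[0.7795·(1 − 0.7795^5) / (1 − 0.7795)] ≈ 4.8064 million.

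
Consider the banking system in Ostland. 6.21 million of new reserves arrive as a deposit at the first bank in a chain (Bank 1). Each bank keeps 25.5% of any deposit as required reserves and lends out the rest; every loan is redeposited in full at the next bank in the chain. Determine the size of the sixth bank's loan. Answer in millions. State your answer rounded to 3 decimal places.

Each bank lends a fraction (1 − rr) = 0.7450 of the deposit it receives, so Bank 6 receives 6.21·0.7450^5 and lends 6.21·0.7450^6 ≈ 1.0618 million.

1.062 million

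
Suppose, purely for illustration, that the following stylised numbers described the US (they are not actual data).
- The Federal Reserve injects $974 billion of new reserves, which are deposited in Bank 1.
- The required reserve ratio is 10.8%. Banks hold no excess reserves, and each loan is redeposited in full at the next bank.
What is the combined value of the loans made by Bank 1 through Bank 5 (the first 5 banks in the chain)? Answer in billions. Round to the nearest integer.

Bank i lends (1 − rr)^i of the original deposit: Bank 1 lends 974·0.8920 = 868.8080, Bank 2 lends 974·0.8920² ≈ 774.9767, and so on.
Summing a geometric series: total = 974·[0.8920·(1 − 0.8920^5) / (1 − 0.8920)] ≈ 3501.7111 billion.

$3502 billion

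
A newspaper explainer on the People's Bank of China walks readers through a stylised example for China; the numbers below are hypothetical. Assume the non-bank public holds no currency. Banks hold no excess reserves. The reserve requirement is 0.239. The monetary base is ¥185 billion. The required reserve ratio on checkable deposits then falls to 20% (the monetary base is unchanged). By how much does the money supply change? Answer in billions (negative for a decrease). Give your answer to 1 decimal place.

¥150.9 billion

Initially m₁ = 1 / (0.239) ≈ 4.18410, so M₁ = 4.18410 × 185 = 774.0585 billion.
After the change m₂ = 1 / (0.2) = 5, so M₂ = 5 × 185 = 925 billion.
ΔM = M₂ − M₁ = 925 − 774.0585 = 150.9415 billion.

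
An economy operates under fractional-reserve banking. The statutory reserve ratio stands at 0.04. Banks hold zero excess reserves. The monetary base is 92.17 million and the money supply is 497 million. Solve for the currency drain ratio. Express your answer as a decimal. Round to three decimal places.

Using m = M/MB = 497/92.17 ≈ 5.392210. From m = (1 + c)/(c + rr + e), rearranging gives 1 + c = m·(c + rr + e), so c·(1 − m) = m·(rr + e) − 1.
Hence c = [m·(rr + e) − 1]/(1 − m) = [5.392210 × (0.04 + 0) − 1] / (1 − 5.392210) ≈ 0.178569.

0.179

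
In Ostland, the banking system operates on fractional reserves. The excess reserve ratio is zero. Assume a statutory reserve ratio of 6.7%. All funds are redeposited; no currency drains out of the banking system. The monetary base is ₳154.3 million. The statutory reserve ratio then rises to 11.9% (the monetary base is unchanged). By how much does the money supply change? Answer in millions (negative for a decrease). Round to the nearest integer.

Initially m₁ = 1 / (0.067) ≈ 14.9254, so M₁ = 14.9254 × 154.3 ≈ 2302.9892 million.
After the change m₂ = 1 / (0.119) ≈ 8.4034, so M₂ = 8.4034 × 154.3 ≈ 1296.6446 million.
ΔM = M₂ − M₁ = 1296.6446 − 2302.9892 = -1006.3446 million.

-1006 million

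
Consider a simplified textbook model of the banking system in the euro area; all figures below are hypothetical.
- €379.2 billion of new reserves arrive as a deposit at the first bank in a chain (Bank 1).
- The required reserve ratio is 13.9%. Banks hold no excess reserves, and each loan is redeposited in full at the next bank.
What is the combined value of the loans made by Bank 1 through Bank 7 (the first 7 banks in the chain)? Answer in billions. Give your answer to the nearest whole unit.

Bank i lends (1 − rr)^i of the original deposit: Bank 1 lends 379.2·0.8610 = 326.4912, Bank 2 lends 379.2·0.8610² ≈ 281.1089, and so on.
Summing a geometric series: total = 379.2·[0.8610·(1 − 0.8610^7) / (1 − 0.8610)] ≈ 1524.9495 billion.

€1525 billion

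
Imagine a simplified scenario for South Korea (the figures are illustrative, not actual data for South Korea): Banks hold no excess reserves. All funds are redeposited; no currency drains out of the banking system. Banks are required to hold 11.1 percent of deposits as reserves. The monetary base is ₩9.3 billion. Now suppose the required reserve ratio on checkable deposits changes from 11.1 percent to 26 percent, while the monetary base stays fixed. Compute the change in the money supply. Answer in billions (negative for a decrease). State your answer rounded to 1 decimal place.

Initially m₁ = 1 / (0.111) ≈ 9.0090, so M₁ = 9.0090 × 9.3 = 83.7837 billion.
After the change m₂ = 1 / (0.26) ≈ 3.8462, so M₂ = 3.8462 × 9.3 ≈ 35.7697 billion.
ΔM = M₂ − M₁ = 35.7697 − 83.7837 = -48.014 billion.

-48.0 billion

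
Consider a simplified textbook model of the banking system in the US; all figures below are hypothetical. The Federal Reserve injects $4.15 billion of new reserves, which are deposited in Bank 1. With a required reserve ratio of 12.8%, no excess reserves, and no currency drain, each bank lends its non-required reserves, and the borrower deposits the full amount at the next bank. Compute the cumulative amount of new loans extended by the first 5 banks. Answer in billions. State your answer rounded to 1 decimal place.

Bank i lends (1 − rr)^i of the original deposit: Bank 1 lends 4.15·0.8720 = 3.6188, Bank 2 lends 4.15·0.8720² ≈ 3.1556, and so on.
Summing a geometric series: total = 4.15·[0.8720·(1 − 0.8720^5) / (1 − 0.8720)] ≈ 14.0179 billion.

$14.0 billion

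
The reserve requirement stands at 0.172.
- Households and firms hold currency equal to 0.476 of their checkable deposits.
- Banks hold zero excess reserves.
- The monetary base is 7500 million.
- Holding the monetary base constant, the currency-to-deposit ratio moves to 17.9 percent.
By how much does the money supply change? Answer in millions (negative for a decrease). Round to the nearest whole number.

8109 million

Initially m₁ = (1 + 0.476) / (0.172 + 0.476) ≈ 2.27778, so M₁ = 2.27778 × 7500 = 17083.35 million.
After the change m₂ = (1 + 0.179) / (0.172 + 0.179) ≈ 3.35897, so M₂ = 3.35897 × 7500 = 25192.275 million.
ΔM = M₂ − M₁ = 25192.275 − 17083.35 = 8108.925 million.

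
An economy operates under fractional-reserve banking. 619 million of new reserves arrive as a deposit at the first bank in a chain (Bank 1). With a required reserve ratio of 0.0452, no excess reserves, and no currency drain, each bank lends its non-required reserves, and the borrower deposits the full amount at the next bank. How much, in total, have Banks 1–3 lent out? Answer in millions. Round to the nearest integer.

Bank i lends (1 − rr)^i of the original deposit: Bank 1 lends 619·0.9548 = 591.0212, Bank 2 lends 619·0.9548² ≈ 564.3070, and so on.
Summing a geometric series: total = 619·[0.9548·(1 − 0.9548^3) / (1 − 0.9548)] ≈ 1694.1286 million.

1694 million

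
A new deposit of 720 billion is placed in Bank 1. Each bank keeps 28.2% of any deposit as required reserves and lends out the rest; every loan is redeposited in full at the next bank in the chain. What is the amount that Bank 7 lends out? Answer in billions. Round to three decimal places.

Each bank lends a fraction (1 − rr) = 0.7180 of the deposit it receives, so Bank 7 receives 720·0.7180^6 and lends 720·0.7180^7 ≈ 70.8278 billion.

70.828 billion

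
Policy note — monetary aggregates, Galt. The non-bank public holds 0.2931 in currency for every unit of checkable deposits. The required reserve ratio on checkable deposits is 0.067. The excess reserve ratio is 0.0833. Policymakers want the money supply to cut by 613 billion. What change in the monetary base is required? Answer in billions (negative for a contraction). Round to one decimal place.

-210.2 billion

The money multiplier is m = (1 + c) / (rr + e + c) = (1 + 0.2931) / (0.067 + 0.0833 + 0.2931) ≈ 2.91633.
ΔMB = ΔM / m = (−613) / 2.91633 ≈ -210.1957 billion.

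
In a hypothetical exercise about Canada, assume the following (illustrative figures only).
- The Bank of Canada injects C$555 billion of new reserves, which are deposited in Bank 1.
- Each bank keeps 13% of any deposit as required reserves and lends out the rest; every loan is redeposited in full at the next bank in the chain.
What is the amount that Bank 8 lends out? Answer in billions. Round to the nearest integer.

C$182 billion

Each bank lends a fraction (1 − rr) = 0.8700 of the deposit it receives, so Bank 8 receives 555·0.8700^7 and lends 555·0.8700^8 ≈ 182.1575 billion.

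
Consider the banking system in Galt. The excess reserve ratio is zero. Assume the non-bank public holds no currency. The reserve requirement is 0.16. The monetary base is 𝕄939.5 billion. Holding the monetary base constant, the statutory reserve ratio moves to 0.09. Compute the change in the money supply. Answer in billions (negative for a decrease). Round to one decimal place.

Initially m₁ = 1 / (0.16) = 6.25, so M₁ = 6.25 × 939.5 = 5871.875 billion.
After the change m₂ = 1 / (0.09) ≈ 11.11111, so M₂ = 11.11111 × 939.5 ≈ 10438.8878 billion.
ΔM = M₂ − M₁ = 10438.8878 − 5871.875 = 4567.0128 billion.

𝕄4567.0 billion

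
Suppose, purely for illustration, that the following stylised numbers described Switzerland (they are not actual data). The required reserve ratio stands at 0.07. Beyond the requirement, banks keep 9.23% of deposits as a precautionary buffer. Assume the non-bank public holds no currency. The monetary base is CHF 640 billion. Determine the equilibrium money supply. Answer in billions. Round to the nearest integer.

The money multiplier is m = 1 / (rr + e) = 1 / (0.07 + 0.0923) ≈ 6.1614.
So M = m × MB = 6.1614 × 640 = 3943.296 billion.

CHF 3943 billion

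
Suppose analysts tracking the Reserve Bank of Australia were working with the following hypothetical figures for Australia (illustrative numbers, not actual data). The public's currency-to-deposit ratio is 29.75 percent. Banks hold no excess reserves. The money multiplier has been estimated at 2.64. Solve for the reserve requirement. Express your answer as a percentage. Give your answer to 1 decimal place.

19.4%

Using m = 2.64. Since m = (1 + c)/(c + rr + e), the denominator satisfies c + rr + e = (1 + c)/m = (1 + 0.2975) / 2.64 ≈ 0.491477.
With c = 0.2975 and e = 0, the reserve requirement is 0.491477 − 0.2975 − 0 = 0.193977.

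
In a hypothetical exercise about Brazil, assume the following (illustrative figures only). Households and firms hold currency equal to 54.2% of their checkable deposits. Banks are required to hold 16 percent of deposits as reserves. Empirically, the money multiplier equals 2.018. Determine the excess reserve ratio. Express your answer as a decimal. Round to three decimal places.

Using m = 2.018. Since m = (1 + c)/(c + rr + e), the denominator satisfies c + rr + e = (1 + c)/m = (1 + 0.542) / 2.018 ≈ 0.764123.
With c = 0.542 and rr = 0.16, the excess reserve ratio is 0.764123 − 0.542 − 0.16 = 0.062123.

0.062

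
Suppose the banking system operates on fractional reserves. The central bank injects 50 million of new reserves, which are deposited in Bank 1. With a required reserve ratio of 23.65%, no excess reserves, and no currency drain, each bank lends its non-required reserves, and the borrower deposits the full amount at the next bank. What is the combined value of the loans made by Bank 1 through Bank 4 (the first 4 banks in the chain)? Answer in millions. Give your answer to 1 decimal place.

106.6 million

Bank i lends (1 − rr)^i of the original deposit: Bank 1 lends 50·0.7635 = 38.1750, Bank 2 lends 50·0.7635² ≈ 29.1466, and so on.
Summing a geometric series: total = 50·[0.7635·(1 − 0.7635^4) / (1 − 0.7635)] ≈ 106.5656 million.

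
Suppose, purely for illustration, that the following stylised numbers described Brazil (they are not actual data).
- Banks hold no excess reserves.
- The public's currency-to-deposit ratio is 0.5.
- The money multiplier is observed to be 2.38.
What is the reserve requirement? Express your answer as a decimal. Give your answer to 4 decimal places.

Using m = 2.38. Since m = (1 + c)/(c + rr + e), the denominator satisfies c + rr + e = (1 + c)/m = (1 + 0.5) / 2.38 ≈ 0.630252.
With c = 0.5 and e = 0, the reserve requirement is 0.630252 − 0.5 − 0 = 0.130252.

0.1303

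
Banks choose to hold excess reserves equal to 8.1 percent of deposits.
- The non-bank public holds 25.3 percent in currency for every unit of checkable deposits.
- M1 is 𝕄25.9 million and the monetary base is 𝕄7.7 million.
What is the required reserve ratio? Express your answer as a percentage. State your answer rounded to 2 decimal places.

3.85%

Using m = M/MB = 25.9/7.7 ≈ 3.363636. Since m = (1 + c)/(c + rr + e), the denominator satisfies c + rr + e = (1 + c)/m = (1 + 0.253) / 3.363636 ≈ 0.372514.
With c = 0.253 and e = 0.081, the required reserve ratio is 0.372514 − 0.253 − 0.081 = 0.038514.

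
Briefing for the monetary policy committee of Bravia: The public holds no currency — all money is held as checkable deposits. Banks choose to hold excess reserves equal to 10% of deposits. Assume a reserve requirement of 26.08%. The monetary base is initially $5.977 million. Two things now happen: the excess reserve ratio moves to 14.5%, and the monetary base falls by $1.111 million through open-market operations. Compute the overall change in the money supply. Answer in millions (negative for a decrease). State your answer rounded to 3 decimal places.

Before: m₁ = 1 / (0.2608 + 0.1) ≈ 2.77162, MB₁ = 5.977, so M₁ = 2.77162 × 5.977 ≈ 16.566 million.
After: m₂ = 1 / (0.2608 + 0.145) ≈ 2.46427, MB₂ = 5.977 − 1.111 = 4.866, so M₂ = 2.46427 × 4.866 ≈ 11.9911 million.
ΔM = M₂ − M₁ = 11.9911 − 16.566 = -4.5749 million.

-4.575 million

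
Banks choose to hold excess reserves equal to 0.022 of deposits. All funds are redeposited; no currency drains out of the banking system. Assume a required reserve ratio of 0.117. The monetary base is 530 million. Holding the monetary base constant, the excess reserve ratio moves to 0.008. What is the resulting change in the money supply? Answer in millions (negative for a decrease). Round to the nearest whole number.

427 million

Initially m₁ = 1 / (0.117 + 0.022) ≈ 7.1942, so M₁ = 7.1942 × 530 = 3812.926 million.
After the change m₂ = 1 / (0.117 + 0.008) = 8, so M₂ = 8 × 530 = 4240 million.
ΔM = M₂ − M₁ = 4240 − 3812.926 = 427.074 million.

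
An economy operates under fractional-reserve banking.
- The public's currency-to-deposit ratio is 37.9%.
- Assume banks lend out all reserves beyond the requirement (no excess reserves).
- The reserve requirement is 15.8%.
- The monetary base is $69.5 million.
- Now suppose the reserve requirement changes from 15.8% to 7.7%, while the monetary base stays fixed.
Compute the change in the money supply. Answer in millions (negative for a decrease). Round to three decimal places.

Initially m₁ = (1 + 0.379) / (0.158 + 0.379) ≈ 2.567970, so M₁ = 2.567970 × 69.5 ≈ 178.4739 million.
After the change m₂ = (1 + 0.379) / (0.077 + 0.379) ≈ 3.024123, so M₂ = 3.024123 × 69.5 ≈ 210.1765 million.
ΔM = M₂ − M₁ = 210.1765 − 178.4739 = 31.7026 million.

$31.703 million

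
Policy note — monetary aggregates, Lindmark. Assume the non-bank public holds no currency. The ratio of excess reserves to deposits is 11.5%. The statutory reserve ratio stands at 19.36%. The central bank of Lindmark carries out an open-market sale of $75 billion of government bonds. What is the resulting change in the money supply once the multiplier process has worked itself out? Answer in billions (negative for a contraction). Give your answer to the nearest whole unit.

The money multiplier is m = 1 / (rr + e) = 1 / (0.1936 + 0.115) ≈ 3.2404.
The sale removes 75 billion of base, so ΔM = m × ΔMB = 3.2404 × (−75) = -243.03 billion.

-243 billion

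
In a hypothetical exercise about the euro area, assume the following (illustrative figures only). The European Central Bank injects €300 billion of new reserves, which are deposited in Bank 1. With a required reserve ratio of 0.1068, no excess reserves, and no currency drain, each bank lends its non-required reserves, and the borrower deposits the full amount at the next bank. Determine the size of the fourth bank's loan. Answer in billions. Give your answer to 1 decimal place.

€190.9 billion

Each bank lends a fraction (1 − rr) = 0.8932 of the deposit it receives, so Bank 4 receives 300·0.8932^3 and lends 300·0.8932^4 ≈ 190.9484 billion.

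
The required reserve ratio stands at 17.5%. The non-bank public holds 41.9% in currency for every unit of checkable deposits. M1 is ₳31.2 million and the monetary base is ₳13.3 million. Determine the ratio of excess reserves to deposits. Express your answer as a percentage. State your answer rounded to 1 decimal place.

Using m = M/MB = 31.2/13.3 ≈ 2.345865. Since m = (1 + c)/(c + rr + e), the denominator satisfies c + rr + e = (1 + c)/m = (1 + 0.419) / 2.345865 ≈ 0.604894.
With c = 0.419 and rr = 0.175, the ratio of excess reserves to deposits is 0.604894 − 0.419 − 0.175 = 0.010894.

1.1%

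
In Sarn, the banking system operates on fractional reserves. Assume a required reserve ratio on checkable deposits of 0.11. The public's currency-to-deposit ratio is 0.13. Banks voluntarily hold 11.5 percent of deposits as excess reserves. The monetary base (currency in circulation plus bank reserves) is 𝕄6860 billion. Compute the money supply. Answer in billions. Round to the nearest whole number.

The money multiplier is m = (1 + c) / (rr + e + c) = (1 + 0.13) / (0.11 + 0.115 + 0.13) ≈ 3.18310.
So M = m × MB = 3.18310 × 6860 = 21836.066 billion.

𝕄21836 billion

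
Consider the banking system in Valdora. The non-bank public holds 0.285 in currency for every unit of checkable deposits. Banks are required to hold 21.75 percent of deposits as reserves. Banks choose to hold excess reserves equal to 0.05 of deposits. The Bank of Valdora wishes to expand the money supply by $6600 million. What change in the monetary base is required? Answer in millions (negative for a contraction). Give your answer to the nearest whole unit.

$2838 million

The money multiplier is m = (1 + c) / (rr + e + c) = (1 + 0.285) / (0.2175 + 0.05 + 0.285) ≈ 2.32579.
ΔMB = ΔM / m = (+6600) / 2.32579 ≈ 2837.7455 million.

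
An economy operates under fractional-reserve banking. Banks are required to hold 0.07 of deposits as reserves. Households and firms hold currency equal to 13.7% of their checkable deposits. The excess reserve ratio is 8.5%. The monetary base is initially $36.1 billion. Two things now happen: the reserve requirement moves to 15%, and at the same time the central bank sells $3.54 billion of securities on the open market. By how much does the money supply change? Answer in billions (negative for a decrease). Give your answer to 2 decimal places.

Before: m₁ = (1 + 0.137) / (0.07 + 0.085 + 0.137) ≈ 3.89384, MB₁ = 36.1, so M₁ = 3.89384 × 36.1 ≈ 140.5676 billion.
After: m₂ = (1 + 0.137) / (0.15 + 0.085 + 0.137) ≈ 3.05645, MB₂ = 36.1 − 3.54 = 32.56, so M₂ = 3.05645 × 32.56 ≈ 99.518 billion.
ΔM = M₂ − M₁ = 99.518 − 140.5676 = -41.0496 billion.

-41.05 billion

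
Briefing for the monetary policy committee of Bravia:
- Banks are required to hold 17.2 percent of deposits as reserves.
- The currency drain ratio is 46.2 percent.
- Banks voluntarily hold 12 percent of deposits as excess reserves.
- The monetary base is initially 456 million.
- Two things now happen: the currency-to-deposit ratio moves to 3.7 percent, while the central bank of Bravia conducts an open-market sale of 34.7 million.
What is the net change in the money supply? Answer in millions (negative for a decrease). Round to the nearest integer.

444 million

Before: m₁ = (1 + 0.462) / (0.172 + 0.12 + 0.462) ≈ 1.9390, MB₁ = 456, so M₁ = 1.9390 × 456 = 884.184 million.
After: m₂ = (1 + 0.037) / (0.172 + 0.12 + 0.037) ≈ 3.1520, MB₂ = 456 − 34.7 = 421.3, so M₂ = 3.1520 × 421.3 = 1327.9376 million.
ΔM = M₂ − M₁ = 1327.9376 − 884.184 = 443.7536 million.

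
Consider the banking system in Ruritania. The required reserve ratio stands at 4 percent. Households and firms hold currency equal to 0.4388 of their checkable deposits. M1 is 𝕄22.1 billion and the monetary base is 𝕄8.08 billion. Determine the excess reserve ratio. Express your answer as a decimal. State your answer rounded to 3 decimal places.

0.047

Using m = M/MB = 22.1/8.08 ≈ 2.735149. Since m = (1 + c)/(c + rr + e), the denominator satisfies c + rr + e = (1 + c)/m = (1 + 0.4388) / 2.735149 ≈ 0.526041.
With c = 0.4388 and rr = 0.04, the excess reserve ratio is 0.526041 − 0.4388 − 0.04 = 0.047241.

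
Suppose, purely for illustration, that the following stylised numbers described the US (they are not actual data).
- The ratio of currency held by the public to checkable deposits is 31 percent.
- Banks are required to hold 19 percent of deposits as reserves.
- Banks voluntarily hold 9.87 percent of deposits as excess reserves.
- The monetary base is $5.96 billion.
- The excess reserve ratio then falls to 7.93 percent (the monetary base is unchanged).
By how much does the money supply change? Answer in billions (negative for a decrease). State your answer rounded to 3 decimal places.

Initially m₁ = (1 + 0.31) / (0.19 + 0.0987 + 0.31) ≈ 2.18807, so M₁ = 2.18807 × 5.96 ≈ 13.0409 billion.
After the change m₂ = (1 + 0.31) / (0.19 + 0.0793 + 0.31) ≈ 2.26135, so M₂ = 2.26135 × 5.96 ≈ 13.4776 billion.
ΔM = M₂ − M₁ = 13.4776 − 13.0409 = 0.4367 billion.

$0.437 billion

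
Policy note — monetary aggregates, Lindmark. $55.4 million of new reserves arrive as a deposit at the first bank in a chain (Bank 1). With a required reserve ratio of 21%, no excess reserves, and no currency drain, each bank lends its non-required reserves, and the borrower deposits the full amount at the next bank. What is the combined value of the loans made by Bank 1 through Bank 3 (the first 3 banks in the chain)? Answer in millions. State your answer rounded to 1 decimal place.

$105.7 million

Bank i lends (1 − rr)^i of the original deposit: Bank 1 lends 55.4·0.7900 = 43.7660, Bank 2 lends 55.4·0.7900² ≈ 34.5751, and so on.
Summing a geometric series: total = 55.4·[0.7900·(1 − 0.7900^3) / (1 − 0.7900)] ≈ 105.6555 million.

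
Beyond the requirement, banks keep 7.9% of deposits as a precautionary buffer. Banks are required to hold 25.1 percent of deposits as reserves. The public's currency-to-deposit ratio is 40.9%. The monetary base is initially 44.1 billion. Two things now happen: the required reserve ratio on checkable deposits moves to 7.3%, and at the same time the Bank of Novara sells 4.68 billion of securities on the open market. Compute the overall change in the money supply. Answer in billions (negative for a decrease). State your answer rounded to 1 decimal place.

Before: m₁ = (1 + 0.409) / (0.251 + 0.079 + 0.409) ≈ 1.9066, MB₁ = 44.1, so M₁ = 1.9066 × 44.1 ≈ 84.0811 billion.
After: m₂ = (1 + 0.409) / (0.073 + 0.079 + 0.409) ≈ 2.5116, MB₂ = 44.1 − 4.68 = 39.42, so M₂ = 2.5116 × 39.42 ≈ 99.0073 billion.
ΔM = M₂ − M₁ = 99.0073 − 84.0811 = 14.9262 billion.

14.9 billion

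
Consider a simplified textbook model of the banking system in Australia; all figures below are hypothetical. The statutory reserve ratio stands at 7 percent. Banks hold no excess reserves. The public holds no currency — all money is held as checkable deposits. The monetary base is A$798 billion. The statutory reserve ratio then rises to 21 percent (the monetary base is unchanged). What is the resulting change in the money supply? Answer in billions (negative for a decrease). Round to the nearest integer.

-7600 billion

Initially m₁ = 1 / (0.07) ≈ 14.2857, so M₁ = 14.2857 × 798 = 11399.9886 billion.
After the change m₂ = 1 / (0.21) ≈ 4.7619, so M₂ = 4.7619 × 798 = 3799.9962 billion.
ΔM = M₂ − M₁ = 3799.9962 − 11399.9886 = -7599.9924 billion.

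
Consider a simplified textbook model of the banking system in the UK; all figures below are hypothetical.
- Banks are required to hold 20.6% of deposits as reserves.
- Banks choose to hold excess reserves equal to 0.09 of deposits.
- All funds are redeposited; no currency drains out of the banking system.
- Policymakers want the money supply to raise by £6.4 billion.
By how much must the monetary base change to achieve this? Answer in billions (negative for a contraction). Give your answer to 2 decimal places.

The money multiplier is m = 1 / (rr + e) = 1 / (0.206 + 0.09) ≈ 3.3784.
ΔMB = ΔM / m = (+6.4) / 3.3784 ≈ 1.8944 billion.

£1.89 billion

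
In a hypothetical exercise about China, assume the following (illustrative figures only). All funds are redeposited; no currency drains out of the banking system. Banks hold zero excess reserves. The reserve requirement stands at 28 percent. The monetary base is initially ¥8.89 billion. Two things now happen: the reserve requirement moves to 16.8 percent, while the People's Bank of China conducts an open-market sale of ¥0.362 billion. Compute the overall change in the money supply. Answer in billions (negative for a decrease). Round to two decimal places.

Before: m₁ = 1 / (0.28) ≈ 3.5714, MB₁ = 8.89, so M₁ = 3.5714 × 8.89 ≈ 31.7497 billion.
After: m₂ = 1 / (0.168) ≈ 5.9524, MB₂ = 8.89 − 0.362 = 8.528, so M₂ = 5.9524 × 8.528 ≈ 50.7621 billion.
ΔM = M₂ − M₁ = 50.7621 − 31.7497 = 19.0124 billion.

¥19.01 billion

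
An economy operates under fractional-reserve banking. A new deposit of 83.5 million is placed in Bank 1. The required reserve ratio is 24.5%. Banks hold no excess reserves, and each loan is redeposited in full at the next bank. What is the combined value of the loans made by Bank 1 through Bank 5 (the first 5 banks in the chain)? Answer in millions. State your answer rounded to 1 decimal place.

194.2 million

Bank i lends (1 − rr)^i of the original deposit: Bank 1 lends 83.5·0.7550 = 63.0425, Bank 2 lends 83.5·0.7550² ≈ 47.5971, and so on.
Summing a geometric series: total = 83.5·[0.7550·(1 − 0.7550^5) / (1 − 0.7550)] ≈ 194.1912 million.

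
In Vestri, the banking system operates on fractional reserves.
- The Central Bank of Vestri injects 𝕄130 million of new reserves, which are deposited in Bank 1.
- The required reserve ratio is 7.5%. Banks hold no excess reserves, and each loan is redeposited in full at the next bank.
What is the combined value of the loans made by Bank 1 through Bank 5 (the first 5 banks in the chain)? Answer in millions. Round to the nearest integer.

Bank i lends (1 − rr)^i of the original deposit: Bank 1 lends 130·0.9250 = 120.2500, Bank 2 lends 130·0.9250² ≈ 111.2313, and so on.
Summing a geometric series: total = 130·[0.9250·(1 − 0.9250^5) / (1 − 0.9250)] ≈ 517.5767 million.

𝕄518 million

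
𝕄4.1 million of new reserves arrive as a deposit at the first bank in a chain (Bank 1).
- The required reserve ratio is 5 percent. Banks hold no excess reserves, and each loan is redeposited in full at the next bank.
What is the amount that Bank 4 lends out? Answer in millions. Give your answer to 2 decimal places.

Each bank lends a fraction (1 − rr) = 0.9500 of the deposit it receives, so Bank 4 receives 4.1·0.9500^3 and lends 4.1·0.9500^4 ≈ 3.3395 million.

𝕄3.34 million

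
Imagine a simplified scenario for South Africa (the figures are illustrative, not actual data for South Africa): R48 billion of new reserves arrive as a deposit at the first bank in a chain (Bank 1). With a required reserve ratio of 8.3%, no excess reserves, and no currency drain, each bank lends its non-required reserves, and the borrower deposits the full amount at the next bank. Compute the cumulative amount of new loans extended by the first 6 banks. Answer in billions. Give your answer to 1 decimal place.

R215.0 billion

Bank i lends (1 − rr)^i of the original deposit: Bank 1 lends 48·0.9170 = 44.0160, Bank 2 lends 48·0.9170² ≈ 40.3627, and so on.
Summing a geometric series: total = 48·[0.9170·(1 − 0.9170^6) / (1 − 0.9170)] ≈ 214.9954 billion.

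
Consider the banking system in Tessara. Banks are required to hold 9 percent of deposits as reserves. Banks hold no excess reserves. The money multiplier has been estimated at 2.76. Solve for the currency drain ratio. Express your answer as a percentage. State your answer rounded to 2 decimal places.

Using m = 2.76. From m = (1 + c)/(c + rr + e), rearranging gives 1 + c = m·(c + rr + e), so c·(1 − m) = m·(rr + e) − 1.
Hence c = [m·(rr + e) − 1]/(1 − m) = [2.76 × (0.09 + 0) − 1] / (1 − 2.76) ≈ 0.427045.

42.70%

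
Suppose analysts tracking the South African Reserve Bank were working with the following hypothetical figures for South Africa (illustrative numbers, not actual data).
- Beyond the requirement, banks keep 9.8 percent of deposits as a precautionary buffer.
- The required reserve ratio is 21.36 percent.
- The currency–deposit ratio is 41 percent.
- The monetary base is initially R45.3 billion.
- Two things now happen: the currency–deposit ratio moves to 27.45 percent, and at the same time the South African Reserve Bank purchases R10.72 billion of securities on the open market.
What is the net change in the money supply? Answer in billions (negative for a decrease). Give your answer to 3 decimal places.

R33.302 billion

Before: m₁ = (1 + 0.41) / (0.2136 + 0.098 + 0.41) ≈ 1.953991, MB₁ = 45.3, so M₁ = 1.953991 × 45.3 ≈ 88.5158 billion.
After: m₂ = (1 + 0.2745) / (0.2136 + 0.098 + 0.2745) ≈ 2.174544, MB₂ = 45.3 + 10.72 = 56.02, so M₂ = 2.174544 × 56.02 ≈ 121.818 billion.
ΔM = M₂ − M₁ = 121.818 − 88.5158 = 33.3022 billion.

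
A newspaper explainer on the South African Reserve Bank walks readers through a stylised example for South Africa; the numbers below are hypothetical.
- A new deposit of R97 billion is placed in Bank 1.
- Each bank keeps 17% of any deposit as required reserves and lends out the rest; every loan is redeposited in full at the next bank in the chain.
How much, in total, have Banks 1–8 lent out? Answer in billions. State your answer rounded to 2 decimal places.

R366.92 billion

Bank i lends (1 − rr)^i of the original deposit: Bank 1 lends 97·0.8300 = 80.5100, Bank 2 lends 97·0.8300² = 66.8233, and so on.
Summing a geometric series: total = 97·[0.8300·(1 − 0.8300^8) / (1 − 0.8300)] ≈ 366.9223 billion.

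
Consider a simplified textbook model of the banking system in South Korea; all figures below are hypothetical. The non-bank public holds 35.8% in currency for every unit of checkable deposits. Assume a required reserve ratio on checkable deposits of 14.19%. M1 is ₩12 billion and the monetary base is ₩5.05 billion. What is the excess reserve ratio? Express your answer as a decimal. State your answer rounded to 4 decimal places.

Using m = M/MB = 12/5.05 ≈ 2.376238. Since m = (1 + c)/(c + rr + e), the denominator satisfies c + rr + e = (1 + c)/m = (1 + 0.358) / 2.376238 ≈ 0.571492.
With c = 0.358 and rr = 0.1419, the excess reserve ratio is 0.571492 − 0.358 − 0.1419 = 0.071592.

0.0716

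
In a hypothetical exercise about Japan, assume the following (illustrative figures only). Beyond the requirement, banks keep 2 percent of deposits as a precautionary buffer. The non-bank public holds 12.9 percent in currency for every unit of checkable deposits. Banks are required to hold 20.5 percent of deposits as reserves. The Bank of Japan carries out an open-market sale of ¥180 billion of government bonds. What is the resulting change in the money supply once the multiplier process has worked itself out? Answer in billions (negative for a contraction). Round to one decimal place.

The money multiplier is m = (1 + c) / (rr + e + c) = (1 + 0.129) / (0.205 + 0.02 + 0.129) ≈ 3.18927.
The sale removes 180 billion of base, so ΔM = m × ΔMB = 3.18927 × (−180) = -574.0686 billion.

-574.1 billion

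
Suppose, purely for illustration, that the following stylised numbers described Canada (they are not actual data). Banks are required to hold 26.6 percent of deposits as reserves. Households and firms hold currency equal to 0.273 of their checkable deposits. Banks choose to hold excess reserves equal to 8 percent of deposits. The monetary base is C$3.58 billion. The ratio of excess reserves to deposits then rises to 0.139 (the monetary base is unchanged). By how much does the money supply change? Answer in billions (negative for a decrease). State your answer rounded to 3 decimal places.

-0.641 billion

Initially m₁ = (1 + 0.273) / (0.266 + 0.08 + 0.273) ≈ 2.05654, so M₁ = 2.05654 × 3.58 ≈ 7.3624 billion.
After the change m₂ = (1 + 0.273) / (0.266 + 0.139 + 0.273) ≈ 1.87758, so M₂ = 1.87758 × 3.58 ≈ 6.7217 billion.
ΔM = M₂ − M₁ = 6.7217 − 7.3624 = -0.6407 billion.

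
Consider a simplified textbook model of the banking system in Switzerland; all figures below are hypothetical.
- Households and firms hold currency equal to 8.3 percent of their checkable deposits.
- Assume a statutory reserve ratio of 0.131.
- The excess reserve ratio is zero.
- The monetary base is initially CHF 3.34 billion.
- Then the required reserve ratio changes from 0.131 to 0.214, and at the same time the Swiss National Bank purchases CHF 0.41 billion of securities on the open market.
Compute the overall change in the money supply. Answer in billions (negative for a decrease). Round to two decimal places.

Before: m₁ = (1 + 0.083) / (0.131 + 0.083) ≈ 5.0607, MB₁ = 3.34, so M₁ = 5.0607 × 3.34 ≈ 16.9027 billion.
After: m₂ = (1 + 0.083) / (0.214 + 0.083) ≈ 3.6465, MB₂ = 3.34 + 0.41 = 3.75, so M₂ = 3.6465 × 3.75 ≈ 13.6744 billion.
ΔM = M₂ − M₁ = 13.6744 − 16.9027 = -3.2283 billion.

-3.23 billion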